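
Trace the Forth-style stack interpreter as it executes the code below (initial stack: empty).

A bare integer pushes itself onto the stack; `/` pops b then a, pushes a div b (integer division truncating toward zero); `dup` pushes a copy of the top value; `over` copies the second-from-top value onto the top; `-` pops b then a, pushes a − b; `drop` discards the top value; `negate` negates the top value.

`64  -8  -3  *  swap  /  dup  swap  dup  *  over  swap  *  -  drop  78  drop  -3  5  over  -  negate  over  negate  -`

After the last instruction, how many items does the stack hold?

2

64      [64]
-8      [64, -8]
-3      [64, -8, -3]
*       [64, 24]
swap    [24, 64]
/       [0]
dup     [0, 0]
swap    [0, 0]
dup     [0, 0, 0]
*       [0, 0]
over    [0, 0, 0]
swap    [0, 0, 0]
*       [0, 0]
-       [0]
drop    []
78      [78]
drop    []
-3      [-3]
5       [-3, 5]
over    [-3, 5, -3]
-       [-3, 8]
negate  [-3, -8]
over    [-3, -8, -3]
negate  [-3, -8, 3]
-       [-3, -11]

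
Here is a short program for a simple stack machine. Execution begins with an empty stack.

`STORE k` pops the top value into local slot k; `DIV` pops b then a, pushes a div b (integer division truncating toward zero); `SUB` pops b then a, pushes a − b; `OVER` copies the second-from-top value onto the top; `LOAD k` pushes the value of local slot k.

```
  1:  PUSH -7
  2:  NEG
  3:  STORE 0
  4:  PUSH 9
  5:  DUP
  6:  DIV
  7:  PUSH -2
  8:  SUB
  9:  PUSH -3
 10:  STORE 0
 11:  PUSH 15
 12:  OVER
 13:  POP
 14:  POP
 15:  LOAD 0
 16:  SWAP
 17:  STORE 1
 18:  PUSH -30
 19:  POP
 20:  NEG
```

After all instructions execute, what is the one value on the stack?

PUSH -7   -7
NEG       7
STORE 0   (empty)
PUSH 9    9
DUP       9 9
DIV       1
PUSH -2   1 -2
SUB       3
PUSH -3   3 -3
STORE 0   3
PUSH 15   3 15
OVER      3 15 3
POP       3 15
POP       3
LOAD 0    3 -3
SWAP      -3 3
STORE 1   -3
PUSH -30  -3 -30
POP       -3
NEG       3

3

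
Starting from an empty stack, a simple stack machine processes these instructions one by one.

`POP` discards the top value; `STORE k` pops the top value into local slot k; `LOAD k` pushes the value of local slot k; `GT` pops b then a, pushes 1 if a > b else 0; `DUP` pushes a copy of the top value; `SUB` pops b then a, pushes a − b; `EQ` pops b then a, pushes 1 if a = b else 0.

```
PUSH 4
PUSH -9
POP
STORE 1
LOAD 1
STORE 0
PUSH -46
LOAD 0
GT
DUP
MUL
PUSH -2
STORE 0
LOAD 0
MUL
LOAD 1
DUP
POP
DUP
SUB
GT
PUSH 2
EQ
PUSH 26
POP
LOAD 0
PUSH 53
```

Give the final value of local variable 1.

4

PUSH 4   : 4
PUSH -9  : 4 -9
POP      : 4
STORE 1  : (empty)
LOAD 1   : 4
STORE 0  : (empty)
PUSH -46 : -46
LOAD 0   : -46 4
GT       : 0
DUP      : 0 0
MUL      : 0
PUSH -2  : 0 -2
STORE 0  : 0
LOAD 0   : 0 -2
MUL      : 0
LOAD 1   : 0 4
DUP      : 0 4 4
POP      : 0 4
DUP      : 0 4 4
SUB      : 0 0
GT       : 0
PUSH 2   : 0 2
EQ       : 0
PUSH 26  : 0 26
POP      : 0
LOAD 0   : 0 -2
PUSH 53  : 0 -2 53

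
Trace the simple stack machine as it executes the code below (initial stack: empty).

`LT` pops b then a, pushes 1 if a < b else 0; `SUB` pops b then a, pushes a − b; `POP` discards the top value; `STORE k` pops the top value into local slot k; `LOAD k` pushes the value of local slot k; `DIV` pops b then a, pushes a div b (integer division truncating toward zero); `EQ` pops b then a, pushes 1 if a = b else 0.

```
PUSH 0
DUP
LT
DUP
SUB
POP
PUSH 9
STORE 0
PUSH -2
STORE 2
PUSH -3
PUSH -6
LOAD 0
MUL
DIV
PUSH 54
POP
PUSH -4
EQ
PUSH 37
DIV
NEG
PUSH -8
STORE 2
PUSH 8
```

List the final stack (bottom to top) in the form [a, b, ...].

[0, 8]

PUSH 0  → [0]
DUP     → [0, 0]
LT      → [0]
DUP     → [0, 0]
SUB     → [0]
POP     → []
PUSH 9  → [9]
STORE 0 → []
PUSH -2 → [-2]
STORE 2 → []
PUSH -3 → [-3]
PUSH -6 → [-3, -6]
LOAD 0  → [-3, -6, 9]
MUL     → [-3, -54]
DIV     → [0]
PUSH 54 → [0, 54]
POP     → [0]
PUSH -4 → [0, -4]
EQ      → [0]
PUSH 37 → [0, 37]
DIV     → [0]
NEG     → [0]
PUSH -8 → [0, -8]
STORE 2 → [0]
PUSH 8  → [0, 8]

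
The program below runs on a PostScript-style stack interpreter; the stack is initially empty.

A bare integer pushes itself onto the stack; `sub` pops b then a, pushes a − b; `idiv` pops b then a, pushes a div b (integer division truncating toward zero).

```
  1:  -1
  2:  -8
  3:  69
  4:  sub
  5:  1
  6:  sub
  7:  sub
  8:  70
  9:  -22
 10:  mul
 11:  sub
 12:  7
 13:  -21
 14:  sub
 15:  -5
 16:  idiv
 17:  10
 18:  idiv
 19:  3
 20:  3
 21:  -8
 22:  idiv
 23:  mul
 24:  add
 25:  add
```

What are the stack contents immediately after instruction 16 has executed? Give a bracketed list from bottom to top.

[1617, -5]

-1    [-1]
-8    [-1, -8]
69    [-1, -8, 69]
sub   [-1, -77]
1     [-1, -77, 1]
sub   [-1, -78]
sub   [77]
70    [77, 70]
-22   [77, 70, -22]
mul   [77, -1540]
sub   [1617]
7     [1617, 7]
-21   [1617, 7, -21]
sub   [1617, 28]
-5    [1617, 28, -5]
idiv  [1617, -5]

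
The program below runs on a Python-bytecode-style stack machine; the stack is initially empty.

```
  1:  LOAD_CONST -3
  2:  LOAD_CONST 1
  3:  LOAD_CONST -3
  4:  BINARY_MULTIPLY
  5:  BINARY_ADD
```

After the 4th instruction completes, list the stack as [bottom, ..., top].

LOAD_CONST -3   → -3
LOAD_CONST 1    → -3 1
LOAD_CONST -3   → -3 1 -3
BINARY_MULTIPLY → -3 -3

[-3, -3]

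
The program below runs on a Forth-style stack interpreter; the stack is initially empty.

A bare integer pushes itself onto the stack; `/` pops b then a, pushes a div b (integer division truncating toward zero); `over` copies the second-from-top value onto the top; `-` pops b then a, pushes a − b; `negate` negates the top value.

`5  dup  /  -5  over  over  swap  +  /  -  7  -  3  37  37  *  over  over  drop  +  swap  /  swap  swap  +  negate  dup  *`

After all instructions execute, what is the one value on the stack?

5       [5]
dup     [5, 5]
/       [1]
-5      [1, -5]
over    [1, -5, 1]
over    [1, -5, 1, -5]
swap    [1, -5, -5, 1]
+       [1, -5, -4]
/       [1, 1]
-       [0]
7       [0, 7]
-       [-7]
3       [-7, 3]
37      [-7, 3, 37]
37      [-7, 3, 37, 37]
*       [-7, 3, 1369]
over    [-7, 3, 1369, 3]
over    [-7, 3, 1369, 3, 1369]
drop    [-7, 3, 1369, 3]
+       [-7, 3, 1372]
swap    [-7, 1372, 3]
/       [-7, 457]
swap    [457, -7]
swap    [-7, 457]
+       [450]
negate  [-450]
dup     [-450, -450]
*       [202500]

202500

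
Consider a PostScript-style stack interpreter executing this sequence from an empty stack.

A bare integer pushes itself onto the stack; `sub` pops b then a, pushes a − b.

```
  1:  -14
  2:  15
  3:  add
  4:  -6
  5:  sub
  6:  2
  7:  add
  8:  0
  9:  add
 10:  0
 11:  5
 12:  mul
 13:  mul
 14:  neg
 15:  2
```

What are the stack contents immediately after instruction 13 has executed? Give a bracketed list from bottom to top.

[0]

-14 : -14
15  : -14 15
add : 1
-6  : 1 -6
sub : 7
2   : 7 2
add : 9
0   : 9 0
add : 9
0   : 9 0
5   : 9 0 5
mul : 9 0
mul : 0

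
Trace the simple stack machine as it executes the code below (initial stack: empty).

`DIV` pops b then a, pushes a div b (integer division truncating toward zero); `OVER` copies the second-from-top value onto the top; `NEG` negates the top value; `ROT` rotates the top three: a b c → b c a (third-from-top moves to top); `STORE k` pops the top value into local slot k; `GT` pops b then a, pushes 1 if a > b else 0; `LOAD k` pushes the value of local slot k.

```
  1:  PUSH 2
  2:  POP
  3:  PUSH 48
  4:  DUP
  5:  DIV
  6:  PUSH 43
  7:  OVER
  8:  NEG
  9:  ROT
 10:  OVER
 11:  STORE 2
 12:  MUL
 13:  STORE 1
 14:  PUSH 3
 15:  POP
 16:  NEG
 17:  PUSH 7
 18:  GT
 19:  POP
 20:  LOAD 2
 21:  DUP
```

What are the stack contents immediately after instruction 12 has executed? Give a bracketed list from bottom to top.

[43, -1]

PUSH 2   2
POP      (empty)
PUSH 48  48
DUP      48 48
DIV      1
PUSH 43  1 43
OVER     1 43 1
NEG      1 43 -1
ROT      43 -1 1
OVER     43 -1 1 -1
STORE 2  43 -1 1
MUL      43 -1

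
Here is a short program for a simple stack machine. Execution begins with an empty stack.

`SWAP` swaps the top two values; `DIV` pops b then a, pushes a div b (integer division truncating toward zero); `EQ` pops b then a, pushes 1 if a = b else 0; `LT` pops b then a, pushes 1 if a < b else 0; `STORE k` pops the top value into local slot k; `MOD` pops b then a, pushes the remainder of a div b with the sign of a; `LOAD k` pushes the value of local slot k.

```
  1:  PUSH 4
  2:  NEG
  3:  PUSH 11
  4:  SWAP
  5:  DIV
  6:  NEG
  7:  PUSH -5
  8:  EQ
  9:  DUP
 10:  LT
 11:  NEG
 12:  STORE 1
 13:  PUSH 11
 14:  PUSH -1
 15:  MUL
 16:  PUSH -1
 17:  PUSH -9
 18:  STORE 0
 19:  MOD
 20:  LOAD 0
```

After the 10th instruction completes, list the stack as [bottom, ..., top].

[0]

PUSH 4  -> 4
NEG     -> -4
PUSH 11 -> -4 11
SWAP    -> 11 -4
DIV     -> -2
NEG     -> 2
PUSH -5 -> 2 -5
EQ      -> 0
DUP     -> 0 0
LT      -> 0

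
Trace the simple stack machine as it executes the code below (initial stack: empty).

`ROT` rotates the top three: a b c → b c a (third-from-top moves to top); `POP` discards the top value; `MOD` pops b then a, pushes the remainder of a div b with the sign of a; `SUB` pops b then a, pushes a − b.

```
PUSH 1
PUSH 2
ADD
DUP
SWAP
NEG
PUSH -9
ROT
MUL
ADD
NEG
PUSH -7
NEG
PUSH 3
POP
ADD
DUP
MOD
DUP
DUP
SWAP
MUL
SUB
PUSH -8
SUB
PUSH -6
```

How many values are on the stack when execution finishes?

2

PUSH 1   [1]
PUSH 2   [1, 2]
ADD      [3]
DUP      [3, 3]
SWAP     [3, 3]
NEG      [3, -3]
PUSH -9  [3, -3, -9]
ROT      [-3, -9, 3]
MUL      [-3, -27]
ADD      [-30]
NEG      [30]
PUSH -7  [30, -7]
NEG      [30, 7]
PUSH 3   [30, 7, 3]
POP      [30, 7]
ADD      [37]
DUP      [37, 37]
MOD      [0]
DUP      [0, 0]
DUP      [0, 0, 0]
SWAP     [0, 0, 0]
MUL      [0, 0]
SUB      [0]
PUSH -8  [0, -8]
SUB      [8]
PUSH -6  [8, -6]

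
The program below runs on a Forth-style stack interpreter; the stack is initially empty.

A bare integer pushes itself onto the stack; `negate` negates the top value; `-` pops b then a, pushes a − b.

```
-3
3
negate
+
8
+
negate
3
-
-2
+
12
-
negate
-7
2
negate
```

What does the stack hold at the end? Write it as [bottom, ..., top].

[19, -7, -2]

-3      -3
3       -3 3
negate  -3 -3
+       -6
8       -6 8
+       2
negate  -2
3       -2 3
-       -5
-2      -5 -2
+       -7
12      -7 12
-       -19
negate  19
-7      19 -7
2       19 -7 2
negate  19 -7 -2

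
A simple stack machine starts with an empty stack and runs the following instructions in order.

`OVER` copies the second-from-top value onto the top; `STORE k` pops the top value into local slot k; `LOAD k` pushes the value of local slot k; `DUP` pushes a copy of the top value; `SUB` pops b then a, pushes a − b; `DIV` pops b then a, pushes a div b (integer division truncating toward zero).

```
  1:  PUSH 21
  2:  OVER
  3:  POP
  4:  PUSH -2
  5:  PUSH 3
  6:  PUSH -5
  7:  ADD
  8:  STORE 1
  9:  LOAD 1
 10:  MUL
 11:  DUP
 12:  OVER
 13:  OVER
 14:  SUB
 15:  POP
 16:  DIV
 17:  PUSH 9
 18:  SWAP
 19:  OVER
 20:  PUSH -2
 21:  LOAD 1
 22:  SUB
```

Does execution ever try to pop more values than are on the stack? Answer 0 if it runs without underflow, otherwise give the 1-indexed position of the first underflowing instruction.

2

PUSH 21 : [21]
OVER  — needs 2 operands, stack has 1 → underflow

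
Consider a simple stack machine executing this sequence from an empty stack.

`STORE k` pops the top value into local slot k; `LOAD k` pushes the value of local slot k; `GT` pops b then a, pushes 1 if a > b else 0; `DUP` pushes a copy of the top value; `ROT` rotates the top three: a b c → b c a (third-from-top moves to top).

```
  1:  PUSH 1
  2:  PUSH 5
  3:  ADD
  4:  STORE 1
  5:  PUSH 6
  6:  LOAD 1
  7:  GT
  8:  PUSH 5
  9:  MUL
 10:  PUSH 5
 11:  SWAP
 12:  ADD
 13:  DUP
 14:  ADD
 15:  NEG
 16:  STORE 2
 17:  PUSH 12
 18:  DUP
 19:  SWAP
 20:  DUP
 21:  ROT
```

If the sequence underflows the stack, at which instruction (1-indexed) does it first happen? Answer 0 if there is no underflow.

0

PUSH 1   [1]
PUSH 5   [1, 5]
ADD      [6]
STORE 1  []
PUSH 6   [6]
LOAD 1   [6, 6]
GT       [0]
PUSH 5   [0, 5]
MUL      [0]
PUSH 5   [0, 5]
SWAP     [5, 0]
ADD      [5]
DUP      [5, 5]
ADD      [10]
NEG      [-10]
STORE 2  []
PUSH 12  [12]
DUP      [12, 12]
SWAP     [12, 12]
DUP      [12, 12, 12]
ROT      [12, 12, 12]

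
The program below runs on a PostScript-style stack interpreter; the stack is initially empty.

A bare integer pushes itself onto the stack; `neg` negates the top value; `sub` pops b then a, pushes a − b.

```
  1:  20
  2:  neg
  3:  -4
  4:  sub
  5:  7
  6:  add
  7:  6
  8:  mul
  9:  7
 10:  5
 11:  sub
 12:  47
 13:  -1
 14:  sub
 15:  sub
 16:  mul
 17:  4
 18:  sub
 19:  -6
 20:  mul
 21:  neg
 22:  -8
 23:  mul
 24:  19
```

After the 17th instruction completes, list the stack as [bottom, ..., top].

20  : [20]
neg : [-20]
-4  : [-20, -4]
sub : [-16]
7   : [-16, 7]
add : [-9]
6   : [-9, 6]
mul : [-54]
7   : [-54, 7]
5   : [-54, 7, 5]
sub : [-54, 2]
47  : [-54, 2, 47]
-1  : [-54, 2, 47, -1]
sub : [-54, 2, 48]
sub : [-54, -46]
mul : [2484]
4   : [2484, 4]

[2484, 4]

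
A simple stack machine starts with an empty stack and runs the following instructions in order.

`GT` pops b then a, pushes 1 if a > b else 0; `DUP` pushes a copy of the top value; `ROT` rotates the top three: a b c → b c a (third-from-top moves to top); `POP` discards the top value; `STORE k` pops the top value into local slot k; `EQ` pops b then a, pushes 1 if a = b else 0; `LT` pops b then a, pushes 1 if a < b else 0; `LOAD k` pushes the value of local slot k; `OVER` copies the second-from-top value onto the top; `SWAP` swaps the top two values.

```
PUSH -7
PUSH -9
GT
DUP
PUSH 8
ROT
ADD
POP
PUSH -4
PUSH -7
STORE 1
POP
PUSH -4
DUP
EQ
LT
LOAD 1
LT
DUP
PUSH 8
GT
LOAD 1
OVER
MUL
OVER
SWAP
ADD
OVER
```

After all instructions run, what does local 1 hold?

PUSH -7 -> -7
PUSH -9 -> -7 -9
GT      -> 1
DUP     -> 1 1
PUSH 8  -> 1 1 8
ROT     -> 1 8 1
ADD     -> 1 9
POP     -> 1
PUSH -4 -> 1 -4
PUSH -7 -> 1 -4 -7
STORE 1 -> 1 -4
POP     -> 1
PUSH -4 -> 1 -4
DUP     -> 1 -4 -4
EQ      -> 1 1
LT      -> 0
LOAD 1  -> 0 -7
LT      -> 0
DUP     -> 0 0
PUSH 8  -> 0 0 8
GT      -> 0 0
LOAD 1  -> 0 0 -7
OVER    -> 0 0 -7 0
MUL     -> 0 0 0
OVER    -> 0 0 0 0
SWAP    -> 0 0 0 0
ADD     -> 0 0 0
OVER    -> 0 0 0 0

-7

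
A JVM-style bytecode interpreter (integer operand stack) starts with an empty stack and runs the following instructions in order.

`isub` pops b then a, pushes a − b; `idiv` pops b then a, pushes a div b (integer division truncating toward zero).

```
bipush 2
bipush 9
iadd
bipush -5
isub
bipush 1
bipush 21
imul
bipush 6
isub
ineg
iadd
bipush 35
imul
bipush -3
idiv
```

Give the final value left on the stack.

bipush 2  -> [2]
bipush 9  -> [2, 9]
iadd      -> [11]
bipush -5 -> [11, -5]
isub      -> [16]
bipush 1  -> [16, 1]
bipush 21 -> [16, 1, 21]
imul      -> [16, 21]
bipush 6  -> [16, 21, 6]
isub      -> [16, 15]
ineg      -> [16, -15]
iadd      -> [1]
bipush 35 -> [1, 35]
imul      -> [35]
bipush -3 -> [35, -3]
idiv      -> [-11]

-11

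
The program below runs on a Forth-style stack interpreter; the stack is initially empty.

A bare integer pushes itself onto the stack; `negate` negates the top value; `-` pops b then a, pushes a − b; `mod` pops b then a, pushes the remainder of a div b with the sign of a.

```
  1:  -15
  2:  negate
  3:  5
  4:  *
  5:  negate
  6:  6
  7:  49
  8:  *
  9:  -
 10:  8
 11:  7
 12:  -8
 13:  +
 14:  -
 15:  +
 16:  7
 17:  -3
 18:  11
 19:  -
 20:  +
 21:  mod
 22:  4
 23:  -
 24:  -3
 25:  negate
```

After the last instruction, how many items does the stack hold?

-15     [-15]
negate  [15]
5       [15, 5]
*       [75]
negate  [-75]
6       [-75, 6]
49      [-75, 6, 49]
*       [-75, 294]
-       [-369]
8       [-369, 8]
7       [-369, 8, 7]
-8      [-369, 8, 7, -8]
+       [-369, 8, -1]
-       [-369, 9]
+       [-360]
7       [-360, 7]
-3      [-360, 7, -3]
11      [-360, 7, -3, 11]
-       [-360, 7, -14]
+       [-360, -7]
mod     [-3]
4       [-3, 4]
-       [-7]
-3      [-7, -3]
negate  [-7, 3]

2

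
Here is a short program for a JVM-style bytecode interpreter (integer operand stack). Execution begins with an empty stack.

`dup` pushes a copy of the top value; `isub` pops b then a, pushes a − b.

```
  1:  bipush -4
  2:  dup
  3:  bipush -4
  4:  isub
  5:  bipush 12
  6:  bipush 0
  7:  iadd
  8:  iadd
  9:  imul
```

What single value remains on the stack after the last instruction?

bipush -4 : [-4]
dup       : [-4, -4]
bipush -4 : [-4, -4, -4]
isub      : [-4, 0]
bipush 12 : [-4, 0, 12]
bipush 0  : [-4, 0, 12, 0]
iadd      : [-4, 0, 12]
iadd      : [-4, 12]
imul      : [-48]

-48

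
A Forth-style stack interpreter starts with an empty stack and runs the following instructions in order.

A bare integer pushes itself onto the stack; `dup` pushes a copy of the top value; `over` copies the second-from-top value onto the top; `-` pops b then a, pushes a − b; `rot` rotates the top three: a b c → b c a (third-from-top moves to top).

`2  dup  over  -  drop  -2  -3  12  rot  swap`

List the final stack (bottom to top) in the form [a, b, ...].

2    : [2]
dup  : [2, 2]
over : [2, 2, 2]
-    : [2, 0]
drop : [2]
-2   : [2, -2]
-3   : [2, -2, -3]
12   : [2, -2, -3, 12]
rot  : [2, -3, 12, -2]
swap : [2, -3, -2, 12]

[2, -3, -2, 12]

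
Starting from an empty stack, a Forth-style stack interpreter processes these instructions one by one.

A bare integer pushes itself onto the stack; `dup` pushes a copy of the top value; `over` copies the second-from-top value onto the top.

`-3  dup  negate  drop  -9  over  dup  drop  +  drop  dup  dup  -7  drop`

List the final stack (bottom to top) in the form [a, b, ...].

[-3, -3, -3]

-3     -> [-3]
dup    -> [-3, -3]
negate -> [-3, 3]
drop   -> [-3]
-9     -> [-3, -9]
over   -> [-3, -9, -3]
dup    -> [-3, -9, -3, -3]
drop   -> [-3, -9, -3]
+      -> [-3, -12]
drop   -> [-3]
dup    -> [-3, -3]
dup    -> [-3, -3, -3]
-7     -> [-3, -3, -3, -7]
drop   -> [-3, -3, -3]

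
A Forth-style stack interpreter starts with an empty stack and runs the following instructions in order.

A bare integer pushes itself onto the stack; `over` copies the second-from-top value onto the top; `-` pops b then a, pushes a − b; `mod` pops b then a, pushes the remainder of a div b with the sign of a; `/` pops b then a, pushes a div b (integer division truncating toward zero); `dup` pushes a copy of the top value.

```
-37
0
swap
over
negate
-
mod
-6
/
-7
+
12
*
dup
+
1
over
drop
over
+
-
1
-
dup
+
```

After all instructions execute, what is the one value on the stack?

-4

-37    -> [-37]
0      -> [-37, 0]
swap   -> [0, -37]
over   -> [0, -37, 0]
negate -> [0, -37, 0]
-      -> [0, -37]
mod    -> [0]
-6     -> [0, -6]
/      -> [0]
-7     -> [0, -7]
+      -> [-7]
12     -> [-7, 12]
*      -> [-84]
dup    -> [-84, -84]
+      -> [-168]
1      -> [-168, 1]
over   -> [-168, 1, -168]
drop   -> [-168, 1]
over   -> [-168, 1, -168]
+      -> [-168, -167]
-      -> [-1]
1      -> [-1, 1]
-      -> [-2]
dup    -> [-2, -2]
+      -> [-4]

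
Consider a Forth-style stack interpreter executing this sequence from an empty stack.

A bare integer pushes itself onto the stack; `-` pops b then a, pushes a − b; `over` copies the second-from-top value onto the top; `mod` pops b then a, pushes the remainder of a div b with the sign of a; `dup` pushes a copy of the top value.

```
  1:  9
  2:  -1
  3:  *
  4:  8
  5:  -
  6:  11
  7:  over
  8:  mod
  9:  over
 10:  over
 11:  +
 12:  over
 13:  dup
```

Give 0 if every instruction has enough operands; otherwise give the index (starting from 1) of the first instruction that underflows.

9    : [9]
-1   : [9, -1]
*    : [-9]
8    : [-9, 8]
-    : [-17]
11   : [-17, 11]
over : [-17, 11, -17]
mod  : [-17, 11]
over : [-17, 11, -17]
over : [-17, 11, -17, 11]
+    : [-17, 11, -6]
over : [-17, 11, -6, 11]
dup  : [-17, 11, -6, 11, 11]

0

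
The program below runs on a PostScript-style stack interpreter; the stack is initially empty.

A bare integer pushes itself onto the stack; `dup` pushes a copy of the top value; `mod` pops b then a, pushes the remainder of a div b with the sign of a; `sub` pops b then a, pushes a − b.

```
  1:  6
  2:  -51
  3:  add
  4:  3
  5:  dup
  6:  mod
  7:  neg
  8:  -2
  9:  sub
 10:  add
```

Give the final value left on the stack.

6   : 6
-51 : 6 -51
add : -45
3   : -45 3
dup : -45 3 3
mod : -45 0
neg : -45 0
-2  : -45 0 -2
sub : -45 2
add : -43

-43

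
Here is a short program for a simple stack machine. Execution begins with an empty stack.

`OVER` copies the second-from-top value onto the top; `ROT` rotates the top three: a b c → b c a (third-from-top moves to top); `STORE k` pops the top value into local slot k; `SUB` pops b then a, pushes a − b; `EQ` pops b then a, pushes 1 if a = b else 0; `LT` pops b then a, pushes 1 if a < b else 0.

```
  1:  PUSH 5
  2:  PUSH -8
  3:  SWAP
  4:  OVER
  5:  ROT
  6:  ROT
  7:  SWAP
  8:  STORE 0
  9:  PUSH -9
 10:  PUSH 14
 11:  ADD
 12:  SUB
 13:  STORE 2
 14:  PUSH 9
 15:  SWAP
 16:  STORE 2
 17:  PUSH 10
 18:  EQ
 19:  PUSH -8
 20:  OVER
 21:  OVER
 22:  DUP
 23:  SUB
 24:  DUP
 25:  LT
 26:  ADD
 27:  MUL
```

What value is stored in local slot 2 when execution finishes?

PUSH 5  : 5
PUSH -8 : 5 -8
SWAP    : -8 5
OVER    : -8 5 -8
ROT     : 5 -8 -8
ROT     : -8 -8 5
SWAP    : -8 5 -8
STORE 0 : -8 5
PUSH -9 : -8 5 -9
PUSH 14 : -8 5 -9 14
ADD     : -8 5 5
SUB     : -8 0
STORE 2 : -8
PUSH 9  : -8 9
SWAP    : 9 -8
STORE 2 : 9
PUSH 10 : 9 10
EQ      : 0
PUSH -8 : 0 -8
OVER    : 0 -8 0
OVER    : 0 -8 0 -8
DUP     : 0 -8 0 -8 -8
SUB     : 0 -8 0 0
DUP     : 0 -8 0 0 0
LT      : 0 -8 0 0
ADD     : 0 -8 0
MUL     : 0 0

-8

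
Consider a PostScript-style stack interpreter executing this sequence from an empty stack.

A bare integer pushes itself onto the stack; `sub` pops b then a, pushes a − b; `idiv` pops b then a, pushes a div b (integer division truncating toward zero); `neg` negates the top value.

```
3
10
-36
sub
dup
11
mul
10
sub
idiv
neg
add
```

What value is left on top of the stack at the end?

3

3    → 3
10   → 3 10
-36  → 3 10 -36
sub  → 3 46
dup  → 3 46 46
11   → 3 46 46 11
mul  → 3 46 506
10   → 3 46 506 10
sub  → 3 46 496
idiv → 3 0
neg  → 3 0
add  → 3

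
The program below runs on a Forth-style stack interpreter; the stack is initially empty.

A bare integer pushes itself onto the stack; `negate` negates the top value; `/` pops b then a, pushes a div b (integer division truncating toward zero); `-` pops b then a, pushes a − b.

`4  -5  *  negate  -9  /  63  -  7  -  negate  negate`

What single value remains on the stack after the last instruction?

-72

4      → [4]
-5     → [4, -5]
*      → [-20]
negate → [20]
-9     → [20, -9]
/      → [-2]
63     → [-2, 63]
-      → [-65]
7      → [-65, 7]
-      → [-72]
negate → [72]
negate → [-72]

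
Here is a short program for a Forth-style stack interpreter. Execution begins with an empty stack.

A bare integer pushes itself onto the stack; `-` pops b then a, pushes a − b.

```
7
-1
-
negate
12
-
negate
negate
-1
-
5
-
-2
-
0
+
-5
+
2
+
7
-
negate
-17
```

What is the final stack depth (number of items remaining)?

7      → [7]
-1     → [7, -1]
-      → [8]
negate → [-8]
12     → [-8, 12]
-      → [-20]
negate → [20]
negate → [-20]
-1     → [-20, -1]
-      → [-19]
5      → [-19, 5]
-      → [-24]
-2     → [-24, -2]
-      → [-22]
0      → [-22, 0]
+      → [-22]
-5     → [-22, -5]
+      → [-27]
2      → [-27, 2]
+      → [-25]
7      → [-25, 7]
-      → [-32]
negate → [32]
-17    → [32, -17]

2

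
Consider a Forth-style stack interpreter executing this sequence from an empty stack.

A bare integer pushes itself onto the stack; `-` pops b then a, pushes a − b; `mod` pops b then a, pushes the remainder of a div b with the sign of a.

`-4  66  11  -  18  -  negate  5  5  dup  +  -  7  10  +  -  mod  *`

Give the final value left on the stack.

-4      [-4]
66      [-4, 66]
11      [-4, 66, 11]
-       [-4, 55]
18      [-4, 55, 18]
-       [-4, 37]
negate  [-4, -37]
5       [-4, -37, 5]
5       [-4, -37, 5, 5]
dup     [-4, -37, 5, 5, 5]
+       [-4, -37, 5, 10]
-       [-4, -37, -5]
7       [-4, -37, -5, 7]
10      [-4, -37, -5, 7, 10]
+       [-4, -37, -5, 17]
-       [-4, -37, -22]
mod     [-4, -15]
*       [60]

60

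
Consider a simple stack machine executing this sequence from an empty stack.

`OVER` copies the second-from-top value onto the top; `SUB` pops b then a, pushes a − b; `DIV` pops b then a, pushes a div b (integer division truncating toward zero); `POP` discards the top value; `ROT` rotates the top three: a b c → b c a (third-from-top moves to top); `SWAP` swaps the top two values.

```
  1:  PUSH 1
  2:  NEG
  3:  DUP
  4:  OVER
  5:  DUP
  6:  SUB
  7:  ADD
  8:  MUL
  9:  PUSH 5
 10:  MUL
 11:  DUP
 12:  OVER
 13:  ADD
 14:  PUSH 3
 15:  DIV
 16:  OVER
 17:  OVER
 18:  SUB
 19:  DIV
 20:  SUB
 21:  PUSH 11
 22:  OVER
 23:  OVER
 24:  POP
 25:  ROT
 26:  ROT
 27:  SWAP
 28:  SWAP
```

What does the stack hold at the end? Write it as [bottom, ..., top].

PUSH 1  -> 1
NEG     -> -1
DUP     -> -1 -1
OVER    -> -1 -1 -1
DUP     -> -1 -1 -1 -1
SUB     -> -1 -1 0
ADD     -> -1 -1
MUL     -> 1
PUSH 5  -> 1 5
MUL     -> 5
DUP     -> 5 5
OVER    -> 5 5 5
ADD     -> 5 10
PUSH 3  -> 5 10 3
DIV     -> 5 3
OVER    -> 5 3 5
OVER    -> 5 3 5 3
SUB     -> 5 3 2
DIV     -> 5 1
SUB     -> 4
PUSH 11 -> 4 11
OVER    -> 4 11 4
OVER    -> 4 11 4 11
POP     -> 4 11 4
ROT     -> 11 4 4
ROT     -> 4 4 11
SWAP    -> 4 11 4
SWAP    -> 4 4 11

[4, 4, 11]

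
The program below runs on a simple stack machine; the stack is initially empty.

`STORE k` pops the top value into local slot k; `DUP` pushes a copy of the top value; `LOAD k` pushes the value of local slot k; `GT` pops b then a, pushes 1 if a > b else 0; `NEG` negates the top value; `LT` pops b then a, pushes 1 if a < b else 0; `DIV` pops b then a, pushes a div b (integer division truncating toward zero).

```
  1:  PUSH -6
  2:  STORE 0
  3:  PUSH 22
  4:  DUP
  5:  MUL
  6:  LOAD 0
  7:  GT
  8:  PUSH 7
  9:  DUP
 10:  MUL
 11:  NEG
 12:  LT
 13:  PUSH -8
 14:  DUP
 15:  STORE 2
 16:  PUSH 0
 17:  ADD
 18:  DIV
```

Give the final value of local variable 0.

-6

PUSH -6  -6
STORE 0  (empty)
PUSH 22  22
DUP      22 22
MUL      484
LOAD 0   484 -6
GT       1
PUSH 7   1 7
DUP      1 7 7
MUL      1 49
NEG      1 -49
LT       0
PUSH -8  0 -8
DUP      0 -8 -8
STORE 2  0 -8
PUSH 0   0 -8 0
ADD      0 -8
DIV      0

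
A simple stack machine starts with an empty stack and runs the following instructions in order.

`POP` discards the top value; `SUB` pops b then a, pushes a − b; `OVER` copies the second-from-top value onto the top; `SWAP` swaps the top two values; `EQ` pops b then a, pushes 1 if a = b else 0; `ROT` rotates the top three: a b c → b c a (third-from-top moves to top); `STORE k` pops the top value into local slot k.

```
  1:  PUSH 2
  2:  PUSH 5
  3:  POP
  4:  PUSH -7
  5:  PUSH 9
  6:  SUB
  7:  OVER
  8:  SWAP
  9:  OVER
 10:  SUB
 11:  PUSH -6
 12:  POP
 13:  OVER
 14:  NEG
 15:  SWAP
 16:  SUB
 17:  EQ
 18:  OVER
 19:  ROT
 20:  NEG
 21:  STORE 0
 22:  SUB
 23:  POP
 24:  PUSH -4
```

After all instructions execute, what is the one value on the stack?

-4

PUSH 2  -> 2
PUSH 5  -> 2 5
POP     -> 2
PUSH -7 -> 2 -7
PUSH 9  -> 2 -7 9
SUB     -> 2 -16
OVER    -> 2 -16 2
SWAP    -> 2 2 -16
OVER    -> 2 2 -16 2
SUB     -> 2 2 -18
PUSH -6 -> 2 2 -18 -6
POP     -> 2 2 -18
OVER    -> 2 2 -18 2
NEG     -> 2 2 -18 -2
SWAP    -> 2 2 -2 -18
SUB     -> 2 2 16
EQ      -> 2 0
OVER    -> 2 0 2
ROT     -> 0 2 2
NEG     -> 0 2 -2
STORE 0 -> 0 2
SUB     -> -2
POP     -> (empty)
PUSH -4 -> -4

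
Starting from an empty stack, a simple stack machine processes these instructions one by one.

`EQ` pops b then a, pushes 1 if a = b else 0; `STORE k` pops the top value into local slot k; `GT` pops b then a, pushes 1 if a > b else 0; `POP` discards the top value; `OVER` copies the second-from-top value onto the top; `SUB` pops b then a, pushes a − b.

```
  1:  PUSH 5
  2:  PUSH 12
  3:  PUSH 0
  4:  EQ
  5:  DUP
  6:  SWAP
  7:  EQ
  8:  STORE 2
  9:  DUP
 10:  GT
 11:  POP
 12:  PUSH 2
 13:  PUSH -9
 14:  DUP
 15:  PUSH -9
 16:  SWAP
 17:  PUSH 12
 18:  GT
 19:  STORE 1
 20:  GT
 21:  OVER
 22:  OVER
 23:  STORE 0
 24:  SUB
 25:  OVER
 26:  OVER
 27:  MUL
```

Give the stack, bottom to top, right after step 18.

PUSH 5   5
PUSH 12  5 12
PUSH 0   5 12 0
EQ       5 0
DUP      5 0 0
SWAP     5 0 0
EQ       5 1
STORE 2  5
DUP      5 5
GT       0
POP      (empty)
PUSH 2   2
PUSH -9  2 -9
DUP      2 -9 -9
PUSH -9  2 -9 -9 -9
SWAP     2 -9 -9 -9
PUSH 12  2 -9 -9 -9 12
GT       2 -9 -9 0

[2, -9, -9, 0]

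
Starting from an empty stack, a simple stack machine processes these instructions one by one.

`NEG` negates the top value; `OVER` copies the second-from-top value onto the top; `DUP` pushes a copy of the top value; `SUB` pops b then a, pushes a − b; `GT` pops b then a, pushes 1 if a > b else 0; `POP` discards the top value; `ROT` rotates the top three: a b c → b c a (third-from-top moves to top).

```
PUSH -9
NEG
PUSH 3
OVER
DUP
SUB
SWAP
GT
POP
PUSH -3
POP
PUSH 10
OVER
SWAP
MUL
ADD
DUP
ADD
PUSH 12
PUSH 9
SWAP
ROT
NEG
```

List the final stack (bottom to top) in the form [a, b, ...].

[9, 12, -198]

PUSH -9 : -9
NEG     : 9
PUSH 3  : 9 3
OVER    : 9 3 9
DUP     : 9 3 9 9
SUB     : 9 3 0
SWAP    : 9 0 3
GT      : 9 0
POP     : 9
PUSH -3 : 9 -3
POP     : 9
PUSH 10 : 9 10
OVER    : 9 10 9
SWAP    : 9 9 10
MUL     : 9 90
ADD     : 99
DUP     : 99 99
ADD     : 198
PUSH 12 : 198 12
PUSH 9  : 198 12 9
SWAP    : 198 9 12
ROT     : 9 12 198
NEG     : 9 12 -198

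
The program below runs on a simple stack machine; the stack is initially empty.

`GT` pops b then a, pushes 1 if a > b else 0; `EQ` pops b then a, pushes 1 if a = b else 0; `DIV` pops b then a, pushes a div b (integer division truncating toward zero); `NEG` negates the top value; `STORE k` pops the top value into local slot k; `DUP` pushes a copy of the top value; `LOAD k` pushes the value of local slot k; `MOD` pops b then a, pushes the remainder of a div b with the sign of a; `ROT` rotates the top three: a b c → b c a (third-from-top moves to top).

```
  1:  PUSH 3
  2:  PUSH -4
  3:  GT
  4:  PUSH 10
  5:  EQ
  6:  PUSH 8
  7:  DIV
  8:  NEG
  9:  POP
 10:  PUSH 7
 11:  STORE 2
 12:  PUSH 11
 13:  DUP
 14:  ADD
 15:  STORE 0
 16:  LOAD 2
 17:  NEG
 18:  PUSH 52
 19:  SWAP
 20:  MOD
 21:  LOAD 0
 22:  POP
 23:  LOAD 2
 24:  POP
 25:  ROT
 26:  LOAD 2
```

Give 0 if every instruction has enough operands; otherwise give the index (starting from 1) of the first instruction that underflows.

PUSH 3  : [3]
PUSH -4 : [3, -4]
GT      : [1]
PUSH 10 : [1, 10]
EQ      : [0]
PUSH 8  : [0, 8]
DIV     : [0]
NEG     : [0]
POP     : []
PUSH 7  : [7]
STORE 2 : []
PUSH 11 : [11]
DUP     : [11, 11]
ADD     : [22]
STORE 0 : []
LOAD 2  : [7]
NEG     : [-7]
PUSH 52 : [-7, 52]
SWAP    : [52, -7]
MOD     : [3]
LOAD 0  : [3, 22]
POP     : [3]
LOAD 2  : [3, 7]
POP     : [3]
ROT  — needs 3 operands, stack has 1 → underflow

25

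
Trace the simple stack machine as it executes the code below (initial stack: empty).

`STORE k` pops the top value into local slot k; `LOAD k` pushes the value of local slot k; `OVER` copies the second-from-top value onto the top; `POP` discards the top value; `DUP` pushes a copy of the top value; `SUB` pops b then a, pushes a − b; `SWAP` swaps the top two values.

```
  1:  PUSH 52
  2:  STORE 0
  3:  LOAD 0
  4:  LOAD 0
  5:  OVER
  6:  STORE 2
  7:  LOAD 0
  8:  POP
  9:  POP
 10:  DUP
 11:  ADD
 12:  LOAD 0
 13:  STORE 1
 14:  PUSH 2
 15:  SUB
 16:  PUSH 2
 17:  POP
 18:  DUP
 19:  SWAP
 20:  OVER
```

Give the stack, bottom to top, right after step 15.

[102]

PUSH 52 → [52]
STORE 0 → []
LOAD 0  → [52]
LOAD 0  → [52, 52]
OVER    → [52, 52, 52]
STORE 2 → [52, 52]
LOAD 0  → [52, 52, 52]
POP     → [52, 52]
POP     → [52]
DUP     → [52, 52]
ADD     → [104]
LOAD 0  → [104, 52]
STORE 1 → [104]
PUSH 2  → [104, 2]
SUB     → [102]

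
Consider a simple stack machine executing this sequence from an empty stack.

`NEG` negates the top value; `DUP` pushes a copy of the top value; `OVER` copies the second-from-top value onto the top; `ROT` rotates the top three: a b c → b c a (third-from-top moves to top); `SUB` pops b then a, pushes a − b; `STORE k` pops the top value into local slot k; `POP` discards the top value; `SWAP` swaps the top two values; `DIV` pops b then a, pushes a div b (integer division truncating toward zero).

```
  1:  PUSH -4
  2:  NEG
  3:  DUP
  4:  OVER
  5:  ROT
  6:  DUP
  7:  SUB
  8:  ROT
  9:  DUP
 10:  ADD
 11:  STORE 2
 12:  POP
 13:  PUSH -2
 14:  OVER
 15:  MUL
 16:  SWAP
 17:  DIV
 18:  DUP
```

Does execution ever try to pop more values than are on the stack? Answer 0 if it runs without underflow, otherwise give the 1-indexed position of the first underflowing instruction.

0

PUSH -4  [-4]
NEG      [4]
DUP      [4, 4]
OVER     [4, 4, 4]
ROT      [4, 4, 4]
DUP      [4, 4, 4, 4]
SUB      [4, 4, 0]
ROT      [4, 0, 4]
DUP      [4, 0, 4, 4]
ADD      [4, 0, 8]
STORE 2  [4, 0]
POP      [4]
PUSH -2  [4, -2]
OVER     [4, -2, 4]
MUL      [4, -8]
SWAP     [-8, 4]
DIV      [-2]
DUP      [-2, -2]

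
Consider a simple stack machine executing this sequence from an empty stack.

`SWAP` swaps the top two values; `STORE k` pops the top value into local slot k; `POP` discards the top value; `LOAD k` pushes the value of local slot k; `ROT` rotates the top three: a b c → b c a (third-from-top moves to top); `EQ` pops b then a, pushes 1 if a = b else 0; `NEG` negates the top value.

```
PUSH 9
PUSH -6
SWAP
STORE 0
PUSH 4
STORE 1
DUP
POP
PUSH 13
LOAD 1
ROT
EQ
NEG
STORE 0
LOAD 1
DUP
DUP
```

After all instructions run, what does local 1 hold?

PUSH 9  : [9]
PUSH -6 : [9, -6]
SWAP    : [-6, 9]
STORE 0 : [-6]
PUSH 4  : [-6, 4]
STORE 1 : [-6]
DUP     : [-6, -6]
POP     : [-6]
PUSH 13 : [-6, 13]
LOAD 1  : [-6, 13, 4]
ROT     : [13, 4, -6]
EQ      : [13, 0]
NEG     : [13, 0]
STORE 0 : [13]
LOAD 1  : [13, 4]
DUP     : [13, 4, 4]
DUP     : [13, 4, 4, 4]

4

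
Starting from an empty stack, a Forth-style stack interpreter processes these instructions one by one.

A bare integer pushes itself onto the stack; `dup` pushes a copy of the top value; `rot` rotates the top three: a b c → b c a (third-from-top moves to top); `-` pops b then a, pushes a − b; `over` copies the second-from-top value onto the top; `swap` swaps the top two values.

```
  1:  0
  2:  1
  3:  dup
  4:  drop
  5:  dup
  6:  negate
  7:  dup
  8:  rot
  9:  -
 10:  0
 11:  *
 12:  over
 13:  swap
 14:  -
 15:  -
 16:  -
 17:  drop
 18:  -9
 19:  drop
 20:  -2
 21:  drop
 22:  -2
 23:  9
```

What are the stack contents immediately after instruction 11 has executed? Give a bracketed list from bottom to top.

0       0
1       0 1
dup     0 1 1
drop    0 1
dup     0 1 1
negate  0 1 -1
dup     0 1 -1 -1
rot     0 -1 -1 1
-       0 -1 -2
0       0 -1 -2 0
*       0 -1 0

[0, -1, 0]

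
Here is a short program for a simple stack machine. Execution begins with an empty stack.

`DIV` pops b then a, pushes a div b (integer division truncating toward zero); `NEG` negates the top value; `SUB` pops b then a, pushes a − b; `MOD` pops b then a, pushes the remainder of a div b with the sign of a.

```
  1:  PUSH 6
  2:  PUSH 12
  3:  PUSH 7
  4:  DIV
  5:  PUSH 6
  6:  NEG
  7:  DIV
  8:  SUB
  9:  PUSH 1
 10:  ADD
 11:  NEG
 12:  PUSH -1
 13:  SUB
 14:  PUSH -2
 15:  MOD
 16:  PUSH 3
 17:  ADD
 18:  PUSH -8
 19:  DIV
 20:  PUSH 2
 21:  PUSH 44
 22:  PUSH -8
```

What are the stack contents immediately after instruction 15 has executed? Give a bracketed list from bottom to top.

[0]

PUSH 6   [6]
PUSH 12  [6, 12]
PUSH 7   [6, 12, 7]
DIV      [6, 1]
PUSH 6   [6, 1, 6]
NEG      [6, 1, -6]
DIV      [6, 0]
SUB      [6]
PUSH 1   [6, 1]
ADD      [7]
NEG      [-7]
PUSH -1  [-7, -1]
SUB      [-6]
PUSH -2  [-6, -2]
MOD      [0]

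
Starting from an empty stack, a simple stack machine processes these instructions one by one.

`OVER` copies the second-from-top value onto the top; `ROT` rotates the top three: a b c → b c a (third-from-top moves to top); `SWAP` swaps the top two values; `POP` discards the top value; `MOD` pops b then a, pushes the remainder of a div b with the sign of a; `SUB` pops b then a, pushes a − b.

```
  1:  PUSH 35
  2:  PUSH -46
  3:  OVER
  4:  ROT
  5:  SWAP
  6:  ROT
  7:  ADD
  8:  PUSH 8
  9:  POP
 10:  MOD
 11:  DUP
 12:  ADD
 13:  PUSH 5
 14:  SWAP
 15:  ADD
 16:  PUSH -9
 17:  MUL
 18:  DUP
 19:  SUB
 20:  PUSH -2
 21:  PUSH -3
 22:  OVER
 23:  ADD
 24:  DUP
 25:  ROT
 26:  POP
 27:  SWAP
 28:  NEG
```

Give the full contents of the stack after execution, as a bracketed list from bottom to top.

[0, -5, 5]

PUSH 35  : [35]
PUSH -46 : [35, -46]
OVER     : [35, -46, 35]
ROT      : [-46, 35, 35]
SWAP     : [-46, 35, 35]
ROT      : [35, 35, -46]
ADD      : [35, -11]
PUSH 8   : [35, -11, 8]
POP      : [35, -11]
MOD      : [2]
DUP      : [2, 2]
ADD      : [4]
PUSH 5   : [4, 5]
SWAP     : [5, 4]
ADD      : [9]
PUSH -9  : [9, -9]
MUL      : [-81]
DUP      : [-81, -81]
SUB      : [0]
PUSH -2  : [0, -2]
PUSH -3  : [0, -2, -3]
OVER     : [0, -2, -3, -2]
ADD      : [0, -2, -5]
DUP      : [0, -2, -5, -5]
ROT      : [0, -5, -5, -2]
POP      : [0, -5, -5]
SWAP     : [0, -5, -5]
NEG      : [0, -5, 5]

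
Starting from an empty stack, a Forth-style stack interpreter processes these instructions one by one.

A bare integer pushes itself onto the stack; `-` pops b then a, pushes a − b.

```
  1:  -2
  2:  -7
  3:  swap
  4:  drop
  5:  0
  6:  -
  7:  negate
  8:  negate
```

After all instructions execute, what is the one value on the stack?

-7

-2     -> -2
-7     -> -2 -7
swap   -> -7 -2
drop   -> -7
0      -> -7 0
-      -> -7
negate -> 7
negate -> -7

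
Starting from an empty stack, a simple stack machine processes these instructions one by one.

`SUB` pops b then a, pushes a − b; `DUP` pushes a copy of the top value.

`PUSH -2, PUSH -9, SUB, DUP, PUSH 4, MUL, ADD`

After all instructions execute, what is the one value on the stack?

PUSH -2 : -2
PUSH -9 : -2 -9
SUB     : 7
DUP     : 7 7
PUSH 4  : 7 7 4
MUL     : 7 28
ADD     : 35

35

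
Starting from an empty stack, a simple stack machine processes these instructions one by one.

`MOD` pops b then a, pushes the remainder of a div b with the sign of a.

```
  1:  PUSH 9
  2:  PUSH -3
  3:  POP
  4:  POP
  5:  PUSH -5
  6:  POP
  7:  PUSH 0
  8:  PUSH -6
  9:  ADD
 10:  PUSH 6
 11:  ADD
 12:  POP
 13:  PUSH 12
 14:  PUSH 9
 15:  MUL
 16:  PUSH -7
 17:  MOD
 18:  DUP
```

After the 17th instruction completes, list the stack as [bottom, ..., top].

PUSH 9  -> 9
PUSH -3 -> 9 -3
POP     -> 9
POP     -> (empty)
PUSH -5 -> -5
POP     -> (empty)
PUSH 0  -> 0
PUSH -6 -> 0 -6
ADD     -> -6
PUSH 6  -> -6 6
ADD     -> 0
POP     -> (empty)
PUSH 12 -> 12
PUSH 9  -> 12 9
MUL     -> 108
PUSH -7 -> 108 -7
MOD     -> 3

[3]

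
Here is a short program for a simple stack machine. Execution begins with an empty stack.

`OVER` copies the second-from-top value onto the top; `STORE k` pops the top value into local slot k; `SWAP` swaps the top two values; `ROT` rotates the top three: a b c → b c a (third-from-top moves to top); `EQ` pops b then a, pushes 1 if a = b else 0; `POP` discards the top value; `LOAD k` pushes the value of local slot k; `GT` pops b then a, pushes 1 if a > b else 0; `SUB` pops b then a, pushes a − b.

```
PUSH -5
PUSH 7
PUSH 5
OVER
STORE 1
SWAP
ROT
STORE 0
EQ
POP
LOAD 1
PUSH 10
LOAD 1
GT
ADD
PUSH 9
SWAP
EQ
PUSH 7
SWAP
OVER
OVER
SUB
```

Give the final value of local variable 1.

7

PUSH -5 → [-5]
PUSH 7  → [-5, 7]
PUSH 5  → [-5, 7, 5]
OVER    → [-5, 7, 5, 7]
STORE 1 → [-5, 7, 5]
SWAP    → [-5, 5, 7]
ROT     → [5, 7, -5]
STORE 0 → [5, 7]
EQ      → [0]
POP     → []
LOAD 1  → [7]
PUSH 10 → [7, 10]
LOAD 1  → [7, 10, 7]
GT      → [7, 1]
ADD     → [8]
PUSH 9  → [8, 9]
SWAP    → [9, 8]
EQ      → [0]
PUSH 7  → [0, 7]
SWAP    → [7, 0]
OVER    → [7, 0, 7]
OVER    → [7, 0, 7, 0]
SUB     → [7, 0, 7]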